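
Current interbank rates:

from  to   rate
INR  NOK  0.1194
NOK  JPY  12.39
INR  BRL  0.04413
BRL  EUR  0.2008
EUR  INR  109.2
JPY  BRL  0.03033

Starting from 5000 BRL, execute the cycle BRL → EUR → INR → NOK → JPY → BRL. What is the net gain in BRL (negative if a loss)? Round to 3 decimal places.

-80.688

5000 BRL × 0.2008 = 1004 EUR
1004 EUR × 109.2 = 109636.8 INR
109636.8 INR × 0.1194 = 13090.63392 NOK
13090.63392 NOK × 12.39 = 162192.9542688 JPY
162192.9542688 JPY × 0.03033 = 4919.312302972704 BRL
Net change: 4919.312302972704 − 5000 = -80.687697027296 BRL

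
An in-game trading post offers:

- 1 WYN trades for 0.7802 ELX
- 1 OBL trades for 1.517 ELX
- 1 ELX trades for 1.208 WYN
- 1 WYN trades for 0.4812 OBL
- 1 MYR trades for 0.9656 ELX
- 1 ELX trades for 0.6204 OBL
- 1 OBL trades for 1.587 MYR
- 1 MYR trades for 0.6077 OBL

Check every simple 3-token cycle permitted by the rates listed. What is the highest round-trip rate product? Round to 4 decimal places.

0.9507

ELX→OBL→MYR→ELX: 0.6204 × 1.587 × 0.9656 = 0.95071
ELX→WYN→OBL→ELX: 1.208 × 0.4812 × 1.517 = 0.88182
Maximum is ELX→OBL→MYR→ELX at 0.9507; no arbitrage — every cycle loses value.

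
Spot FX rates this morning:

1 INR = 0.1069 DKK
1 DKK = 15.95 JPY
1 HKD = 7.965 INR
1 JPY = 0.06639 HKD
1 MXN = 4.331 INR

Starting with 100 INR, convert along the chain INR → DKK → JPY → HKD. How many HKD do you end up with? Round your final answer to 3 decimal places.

11.320

100 INR × 0.1069 = 10.69 DKK
10.69 DKK × 15.95 = 170.5055 JPY
170.5055 JPY × 0.06639 = 11.319860145 HKD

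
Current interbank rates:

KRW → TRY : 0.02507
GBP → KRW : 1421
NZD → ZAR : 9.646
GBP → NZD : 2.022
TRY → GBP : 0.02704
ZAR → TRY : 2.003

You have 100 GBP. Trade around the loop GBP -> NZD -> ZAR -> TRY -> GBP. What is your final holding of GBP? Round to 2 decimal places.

105.64

100 GBP × 2.022 = 202.2 NZD
202.2 NZD × 9.646 = 1950.4212 ZAR
1950.4212 ZAR × 2.003 = 3906.6936636 TRY
3906.6936636 TRY × 0.02704 = 105.636996663744 GBP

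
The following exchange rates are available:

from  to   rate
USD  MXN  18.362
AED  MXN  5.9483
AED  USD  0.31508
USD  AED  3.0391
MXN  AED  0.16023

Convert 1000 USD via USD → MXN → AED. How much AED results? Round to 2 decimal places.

1000 USD × 18.362 = 18362 MXN
18362 MXN × 0.16023 = 2942.14326 AED

2942.14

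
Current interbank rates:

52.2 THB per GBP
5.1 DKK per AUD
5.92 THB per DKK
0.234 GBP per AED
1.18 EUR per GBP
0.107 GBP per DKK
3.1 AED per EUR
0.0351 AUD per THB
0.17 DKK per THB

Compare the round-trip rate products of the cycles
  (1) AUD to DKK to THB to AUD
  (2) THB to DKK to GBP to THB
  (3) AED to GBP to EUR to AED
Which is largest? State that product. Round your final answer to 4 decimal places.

(1) 5.1 × 5.92 × 0.0351 = 1.05974
(2) 0.17 × 0.107 × 52.2 = 0.94952
(3) 0.234 × 1.18 × 3.1 = 0.85597
Highest is cycle (1) at 1.0597 (>1, arbitrage).

1.0597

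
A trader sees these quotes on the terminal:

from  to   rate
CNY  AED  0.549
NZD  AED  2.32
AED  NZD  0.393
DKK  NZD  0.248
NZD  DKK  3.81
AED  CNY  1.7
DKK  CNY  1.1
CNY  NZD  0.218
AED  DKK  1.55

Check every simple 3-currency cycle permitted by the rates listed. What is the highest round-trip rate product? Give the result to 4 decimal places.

DKK→CNY→AED→DKK: 1.1 × 0.549 × 1.55 = 0.93605
DKK→CNY→NZD→DKK: 1.1 × 0.218 × 3.81 = 0.91364
DKK→NZD→AED→DKK: 0.248 × 2.32 × 1.55 = 0.89181
AED→CNY→NZD→AED: 1.7 × 0.218 × 2.32 = 0.85979
Maximum is DKK→CNY→AED→DKK at 0.9360; no arbitrage — every cycle loses value.

0.9360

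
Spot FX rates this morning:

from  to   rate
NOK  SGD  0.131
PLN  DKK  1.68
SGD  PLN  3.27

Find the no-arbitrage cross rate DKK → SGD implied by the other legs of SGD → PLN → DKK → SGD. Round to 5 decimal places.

Known legs of the cycle: 3.27 × 1.68 = 5.4936
For no arbitrage the full-cycle product must be 1, so the missing rate is 1 / 5.4936 ≈ 0.1820300.

0.18203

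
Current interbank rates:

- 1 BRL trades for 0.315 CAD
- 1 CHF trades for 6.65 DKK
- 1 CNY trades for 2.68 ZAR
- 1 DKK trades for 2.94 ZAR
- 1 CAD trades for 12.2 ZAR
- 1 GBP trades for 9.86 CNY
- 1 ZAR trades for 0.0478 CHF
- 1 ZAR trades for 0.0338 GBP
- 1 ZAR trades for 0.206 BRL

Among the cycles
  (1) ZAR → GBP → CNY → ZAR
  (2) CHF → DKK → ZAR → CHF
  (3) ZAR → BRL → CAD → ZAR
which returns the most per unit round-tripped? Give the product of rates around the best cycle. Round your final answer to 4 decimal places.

(1) 0.0338 × 9.86 × 2.68 = 0.89316
(2) 6.65 × 2.94 × 0.0478 = 0.93454
(3) 0.206 × 0.315 × 12.2 = 0.79166
Highest is cycle (2) at 0.9345 (≤1, no arbitrage).

0.9345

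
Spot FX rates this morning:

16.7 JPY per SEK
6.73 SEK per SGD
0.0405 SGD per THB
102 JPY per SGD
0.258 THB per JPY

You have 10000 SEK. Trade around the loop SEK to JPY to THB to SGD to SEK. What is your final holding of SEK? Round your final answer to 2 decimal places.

11743.74

10000 SEK × 16.7 = 167000 JPY
167000 JPY × 0.258 = 43086 THB
43086 THB × 0.0405 = 1744.983 SGD
1744.983 SGD × 6.73 = 11743.73559 SEK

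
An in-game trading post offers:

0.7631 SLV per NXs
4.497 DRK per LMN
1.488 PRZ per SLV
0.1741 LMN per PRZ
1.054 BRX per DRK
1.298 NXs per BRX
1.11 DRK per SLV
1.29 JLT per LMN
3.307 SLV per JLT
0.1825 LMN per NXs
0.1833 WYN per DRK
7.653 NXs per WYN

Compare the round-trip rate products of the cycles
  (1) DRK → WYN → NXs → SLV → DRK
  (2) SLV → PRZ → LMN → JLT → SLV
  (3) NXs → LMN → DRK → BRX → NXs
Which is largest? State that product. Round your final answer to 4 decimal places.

(1) 0.1833 × 7.653 × 0.7631 × 1.11 = 1.18822
(2) 1.488 × 0.1741 × 1.29 × 3.307 = 1.10516
(3) 0.1825 × 4.497 × 1.054 × 1.298 = 1.12280
Highest is cycle (1) at 1.1882 (>1, arbitrage).

1.1882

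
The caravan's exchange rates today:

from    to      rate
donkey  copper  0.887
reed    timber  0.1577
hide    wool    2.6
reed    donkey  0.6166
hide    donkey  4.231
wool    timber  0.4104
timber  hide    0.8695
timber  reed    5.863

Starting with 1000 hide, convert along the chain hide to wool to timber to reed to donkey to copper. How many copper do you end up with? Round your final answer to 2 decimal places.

3421.59

1000 hide × 2.6 = 2600 wool
2600 wool × 0.4104 = 1067.04 timber
1067.04 timber × 5.863 = 6256.05552 reed
6256.05552 reed × 0.6166 = 3857.483833632 donkey
3857.483833632 donkey × 0.887 = 3421.588160431584 copper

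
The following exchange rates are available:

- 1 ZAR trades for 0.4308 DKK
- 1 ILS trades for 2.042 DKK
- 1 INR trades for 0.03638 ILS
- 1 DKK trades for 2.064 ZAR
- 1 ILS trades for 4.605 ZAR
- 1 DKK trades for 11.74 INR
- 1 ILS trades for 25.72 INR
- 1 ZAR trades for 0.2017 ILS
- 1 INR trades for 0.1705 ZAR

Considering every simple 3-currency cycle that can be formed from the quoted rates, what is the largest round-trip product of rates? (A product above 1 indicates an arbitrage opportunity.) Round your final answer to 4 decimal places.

0.8845

ZAR→ILS→INR→ZAR: 0.2017 × 25.72 × 0.1705 = 0.88451
ILS→DKK→INR→ILS: 2.042 × 11.74 × 0.03638 = 0.87214
ZAR→DKK→INR→ZAR: 0.4308 × 11.74 × 0.1705 = 0.86232
ZAR→ILS→DKK→ZAR: 0.2017 × 2.042 × 2.064 = 0.85010
Maximum is ZAR→ILS→INR→ZAR at 0.8845; no arbitrage — every cycle loses value.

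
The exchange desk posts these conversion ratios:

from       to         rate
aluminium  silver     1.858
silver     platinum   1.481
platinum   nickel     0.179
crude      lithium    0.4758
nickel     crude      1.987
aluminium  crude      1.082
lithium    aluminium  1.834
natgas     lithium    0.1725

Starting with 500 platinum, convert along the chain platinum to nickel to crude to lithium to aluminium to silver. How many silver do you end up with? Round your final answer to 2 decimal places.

288.33

500 platinum × 0.179 = 89.5 nickel
89.5 nickel × 1.987 = 177.8365 crude
177.8365 crude × 0.4758 = 84.6146067 lithium
84.6146067 lithium × 1.834 = 155.1831886878 aluminium
155.1831886878 aluminium × 1.858 = 288.3303645819324 silver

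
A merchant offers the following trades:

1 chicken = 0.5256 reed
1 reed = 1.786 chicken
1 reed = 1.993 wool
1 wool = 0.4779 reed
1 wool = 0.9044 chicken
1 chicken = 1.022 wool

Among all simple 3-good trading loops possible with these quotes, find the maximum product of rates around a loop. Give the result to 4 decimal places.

chicken→reed→wool→chicken: 0.5256 × 1.993 × 0.9044 = 0.94738
chicken→wool→reed→chicken: 1.022 × 0.4779 × 1.786 = 0.87231
Maximum is chicken→reed→wool→chicken at 0.9474; no arbitrage — every cycle loses value.

0.9474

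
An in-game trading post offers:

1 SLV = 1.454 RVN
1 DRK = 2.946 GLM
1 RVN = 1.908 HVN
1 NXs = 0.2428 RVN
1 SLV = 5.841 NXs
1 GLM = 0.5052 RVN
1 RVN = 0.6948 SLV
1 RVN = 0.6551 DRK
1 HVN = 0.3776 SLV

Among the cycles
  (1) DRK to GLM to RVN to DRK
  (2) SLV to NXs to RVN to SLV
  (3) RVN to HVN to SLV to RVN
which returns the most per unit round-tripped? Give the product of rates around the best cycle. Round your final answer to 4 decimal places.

1.0476

(1) 2.946 × 0.5052 × 0.6551 = 0.97500
(2) 5.841 × 0.2428 × 0.6948 = 0.98536
(3) 1.908 × 0.3776 × 1.454 = 1.04755
Highest is cycle (3) at 1.0476 (>1, arbitrage).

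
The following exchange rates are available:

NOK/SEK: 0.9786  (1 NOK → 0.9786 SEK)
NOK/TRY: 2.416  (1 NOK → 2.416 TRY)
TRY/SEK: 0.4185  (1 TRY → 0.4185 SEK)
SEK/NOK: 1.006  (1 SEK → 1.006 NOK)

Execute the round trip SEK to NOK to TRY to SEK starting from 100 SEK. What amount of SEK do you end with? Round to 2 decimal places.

101.72

100 SEK × 1.006 = 100.6 NOK
100.6 NOK × 2.416 = 243.0496 TRY
243.0496 TRY × 0.4185 = 101.7162576 SEK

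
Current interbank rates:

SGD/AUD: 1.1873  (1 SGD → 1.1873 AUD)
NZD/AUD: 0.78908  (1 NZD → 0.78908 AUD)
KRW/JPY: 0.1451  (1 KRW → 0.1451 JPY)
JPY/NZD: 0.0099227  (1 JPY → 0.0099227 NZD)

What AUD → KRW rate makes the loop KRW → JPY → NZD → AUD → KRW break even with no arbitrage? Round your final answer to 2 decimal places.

Known legs of the cycle: 0.1451 × 0.0099227 × 0.78908 = 0.0011361045772316
For no arbitrage the full-cycle product must be 1, so the missing rate is 1 / 0.0011361045772316 ≈ 880.2007.

880.20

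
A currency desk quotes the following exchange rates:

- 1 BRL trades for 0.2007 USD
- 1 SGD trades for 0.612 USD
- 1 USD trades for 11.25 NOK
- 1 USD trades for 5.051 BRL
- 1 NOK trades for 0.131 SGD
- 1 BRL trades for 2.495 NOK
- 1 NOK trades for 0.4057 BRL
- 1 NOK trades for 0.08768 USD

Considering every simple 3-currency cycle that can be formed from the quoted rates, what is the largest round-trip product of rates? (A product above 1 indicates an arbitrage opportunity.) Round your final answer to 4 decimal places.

NOK→USD→BRL→NOK: 0.08768 × 5.051 × 2.495 = 1.10496
NOK→BRL→USD→NOK: 0.4057 × 0.2007 × 11.25 = 0.91602
NOK→SGD→USD→NOK: 0.131 × 0.612 × 11.25 = 0.90194
Maximum is NOK→USD→BRL→NOK at 1.1050; arbitrage exists.

1.1050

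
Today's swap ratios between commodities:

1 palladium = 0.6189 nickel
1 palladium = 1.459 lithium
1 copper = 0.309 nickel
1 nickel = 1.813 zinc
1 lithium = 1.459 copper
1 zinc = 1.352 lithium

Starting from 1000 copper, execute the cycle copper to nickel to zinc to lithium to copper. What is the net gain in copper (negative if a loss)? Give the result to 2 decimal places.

105.07

1000 copper × 0.309 = 309 nickel
309 nickel × 1.813 = 560.217 zinc
560.217 zinc × 1.352 = 757.413384 lithium
757.413384 lithium × 1.459 = 1105.066127256 copper
Net change: 1105.066127256 − 1000 = 105.066127256 copper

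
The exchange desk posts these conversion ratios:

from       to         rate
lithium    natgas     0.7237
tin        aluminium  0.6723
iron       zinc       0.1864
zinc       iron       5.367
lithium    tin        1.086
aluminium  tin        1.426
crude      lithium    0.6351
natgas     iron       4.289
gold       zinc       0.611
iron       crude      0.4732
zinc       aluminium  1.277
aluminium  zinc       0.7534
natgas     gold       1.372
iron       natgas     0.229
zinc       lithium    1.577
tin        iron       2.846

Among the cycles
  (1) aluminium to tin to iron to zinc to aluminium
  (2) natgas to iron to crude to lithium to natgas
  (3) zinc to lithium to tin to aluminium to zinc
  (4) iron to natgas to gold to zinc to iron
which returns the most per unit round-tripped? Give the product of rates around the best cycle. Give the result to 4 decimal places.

1.0303

(1) 1.426 × 2.846 × 0.1864 × 1.277 = 0.96603
(2) 4.289 × 0.4732 × 0.6351 × 0.7237 = 0.93283
(3) 1.577 × 1.086 × 0.6723 × 0.7534 = 0.86746
(4) 0.229 × 1.372 × 0.611 × 5.367 = 1.03030
Highest is cycle (4) at 1.0303 (>1, arbitrage).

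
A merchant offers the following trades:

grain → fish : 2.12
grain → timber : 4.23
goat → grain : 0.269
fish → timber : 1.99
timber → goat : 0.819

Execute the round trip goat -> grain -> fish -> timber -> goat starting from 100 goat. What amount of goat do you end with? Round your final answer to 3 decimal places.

100 goat × 0.269 = 26.9 grain
26.9 grain × 2.12 = 57.028 fish
57.028 fish × 1.99 = 113.48572 timber
113.48572 timber × 0.819 = 92.94480468 goat

92.945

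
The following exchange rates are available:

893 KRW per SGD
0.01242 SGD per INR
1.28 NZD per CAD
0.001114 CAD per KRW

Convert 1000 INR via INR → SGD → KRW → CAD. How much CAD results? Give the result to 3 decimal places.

1000 INR × 0.01242 = 12.42 SGD
12.42 SGD × 893 = 11091.06 KRW
11091.06 KRW × 0.001114 = 12.35544084 CAD

12.355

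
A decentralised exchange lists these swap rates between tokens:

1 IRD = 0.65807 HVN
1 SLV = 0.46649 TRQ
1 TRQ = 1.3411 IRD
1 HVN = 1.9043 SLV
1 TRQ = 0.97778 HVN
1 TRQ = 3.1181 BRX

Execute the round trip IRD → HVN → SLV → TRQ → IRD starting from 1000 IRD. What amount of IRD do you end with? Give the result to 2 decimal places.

1000 IRD × 0.65807 = 658.07 HVN
658.07 HVN × 1.9043 = 1253.162701 SLV
1253.162701 SLV × 0.46649 = 584.58786838949 TRQ
584.58786838949 TRQ × 1.3411 = 783.990790297145039 IRD

783.99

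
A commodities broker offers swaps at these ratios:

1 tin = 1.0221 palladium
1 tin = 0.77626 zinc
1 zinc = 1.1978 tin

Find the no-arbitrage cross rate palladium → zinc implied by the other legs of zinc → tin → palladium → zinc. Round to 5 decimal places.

0.81681

Known legs of the cycle: 1.1978 × 1.0221 = 1.22427138
For no arbitrage the full-cycle product must be 1, so the missing rate is 1 / 1.22427138 ≈ 0.8168124.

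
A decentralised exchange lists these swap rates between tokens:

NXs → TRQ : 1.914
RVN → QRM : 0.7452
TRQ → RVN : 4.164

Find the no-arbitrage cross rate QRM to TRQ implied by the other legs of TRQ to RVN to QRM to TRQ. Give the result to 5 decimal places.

Known legs of the cycle: 4.164 × 0.7452 = 3.1030128
For no arbitrage the full-cycle product must be 1, so the missing rate is 1 / 3.1030128 ≈ 0.3222674.

0.32227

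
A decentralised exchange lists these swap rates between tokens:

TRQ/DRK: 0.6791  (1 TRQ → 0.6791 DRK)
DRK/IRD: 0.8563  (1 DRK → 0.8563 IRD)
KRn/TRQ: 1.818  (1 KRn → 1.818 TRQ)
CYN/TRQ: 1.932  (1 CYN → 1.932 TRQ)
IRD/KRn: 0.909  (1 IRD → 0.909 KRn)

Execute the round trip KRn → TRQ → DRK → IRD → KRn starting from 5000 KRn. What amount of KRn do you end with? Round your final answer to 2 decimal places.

4804.93

5000 KRn × 1.818 = 9090 TRQ
9090 TRQ × 0.6791 = 6173.019 DRK
6173.019 DRK × 0.8563 = 5285.9561697 IRD
5285.9561697 IRD × 0.909 = 4804.9341582573 KRn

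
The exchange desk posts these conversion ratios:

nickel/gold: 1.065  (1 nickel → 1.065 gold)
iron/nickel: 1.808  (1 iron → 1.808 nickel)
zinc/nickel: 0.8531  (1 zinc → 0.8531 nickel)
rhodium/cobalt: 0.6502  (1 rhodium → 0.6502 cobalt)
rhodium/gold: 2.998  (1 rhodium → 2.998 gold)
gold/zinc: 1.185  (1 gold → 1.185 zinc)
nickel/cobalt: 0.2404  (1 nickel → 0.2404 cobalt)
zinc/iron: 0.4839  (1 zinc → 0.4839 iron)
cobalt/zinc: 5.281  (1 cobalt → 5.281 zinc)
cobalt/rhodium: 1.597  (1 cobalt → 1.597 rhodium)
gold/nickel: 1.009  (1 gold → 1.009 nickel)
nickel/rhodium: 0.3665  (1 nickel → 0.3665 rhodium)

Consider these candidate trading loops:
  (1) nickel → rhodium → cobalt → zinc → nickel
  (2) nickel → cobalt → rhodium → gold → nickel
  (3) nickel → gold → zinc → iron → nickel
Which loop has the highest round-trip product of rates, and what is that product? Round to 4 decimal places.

(1) 0.3665 × 0.6502 × 5.281 × 0.8531 = 1.07359
(2) 0.2404 × 1.597 × 2.998 × 1.009 = 1.16135
(3) 1.065 × 1.185 × 0.4839 × 1.808 = 1.10413
Highest is cycle (2) at 1.1613 (>1, arbitrage).

1.1613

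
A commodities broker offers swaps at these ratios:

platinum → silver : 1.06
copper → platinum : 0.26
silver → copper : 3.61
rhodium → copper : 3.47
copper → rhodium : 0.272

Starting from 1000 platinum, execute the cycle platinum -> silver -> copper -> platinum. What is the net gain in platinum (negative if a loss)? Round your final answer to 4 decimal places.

1000 platinum × 1.06 = 1060 silver
1060 silver × 3.61 = 3826.6 copper
3826.6 copper × 0.26 = 994.916 platinum
Net change: 994.916 − 1000 = -5.084 platinum

-5.0840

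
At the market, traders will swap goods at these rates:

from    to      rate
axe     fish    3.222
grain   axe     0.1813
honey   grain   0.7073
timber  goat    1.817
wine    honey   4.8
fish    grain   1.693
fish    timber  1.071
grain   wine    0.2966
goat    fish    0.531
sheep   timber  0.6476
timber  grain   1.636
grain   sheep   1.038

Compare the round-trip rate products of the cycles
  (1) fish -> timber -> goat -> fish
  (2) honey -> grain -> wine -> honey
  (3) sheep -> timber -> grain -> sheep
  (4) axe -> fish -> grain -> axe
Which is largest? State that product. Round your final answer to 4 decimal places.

(1) 1.071 × 1.817 × 0.531 = 1.03333
(2) 0.7073 × 0.2966 × 4.8 = 1.00697
(3) 0.6476 × 1.636 × 1.038 = 1.09973
(4) 3.222 × 1.693 × 0.1813 = 0.98896
Highest is cycle (3) at 1.0997 (>1, arbitrage).

1.0997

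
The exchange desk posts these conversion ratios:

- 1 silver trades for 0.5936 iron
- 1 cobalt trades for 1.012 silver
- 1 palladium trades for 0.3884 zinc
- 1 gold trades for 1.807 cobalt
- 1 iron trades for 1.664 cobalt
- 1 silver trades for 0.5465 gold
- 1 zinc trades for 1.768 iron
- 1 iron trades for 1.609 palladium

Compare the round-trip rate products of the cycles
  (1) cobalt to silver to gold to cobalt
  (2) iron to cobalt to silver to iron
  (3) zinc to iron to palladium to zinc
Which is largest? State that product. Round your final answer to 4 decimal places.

(1) 1.012 × 0.5465 × 1.807 = 0.99938
(2) 1.664 × 1.012 × 0.5936 = 0.99960
(3) 1.768 × 1.609 × 0.3884 = 1.10489
Highest is cycle (3) at 1.1049 (>1, arbitrage).

1.1049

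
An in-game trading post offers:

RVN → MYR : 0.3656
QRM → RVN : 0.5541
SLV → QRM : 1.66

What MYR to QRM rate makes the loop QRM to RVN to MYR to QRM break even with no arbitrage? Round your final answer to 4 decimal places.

4.9363

Known legs of the cycle: 0.5541 × 0.3656 = 0.20257896
For no arbitrage the full-cycle product must be 1, so the missing rate is 1 / 0.20257896 ≈ 4.936347.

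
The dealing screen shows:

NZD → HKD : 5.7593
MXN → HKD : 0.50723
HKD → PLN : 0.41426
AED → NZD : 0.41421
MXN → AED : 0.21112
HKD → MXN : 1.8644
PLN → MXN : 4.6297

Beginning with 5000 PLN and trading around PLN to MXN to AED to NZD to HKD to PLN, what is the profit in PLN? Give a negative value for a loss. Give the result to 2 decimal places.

-170.35

5000 PLN × 4.6297 = 23148.5 MXN
23148.5 MXN × 0.21112 = 4887.11132 AED
4887.11132 AED × 0.41421 = 2024.2903798572 NZD
2024.2903798572 NZD × 5.7593 = 11658.49558471157196 HKD
11658.49558471157196 HKD × 0.41426 = 4829.6483809226158001496 PLN
Net change: 4829.6483809226158001496 − 5000 = -170.3516190773841998504 PLN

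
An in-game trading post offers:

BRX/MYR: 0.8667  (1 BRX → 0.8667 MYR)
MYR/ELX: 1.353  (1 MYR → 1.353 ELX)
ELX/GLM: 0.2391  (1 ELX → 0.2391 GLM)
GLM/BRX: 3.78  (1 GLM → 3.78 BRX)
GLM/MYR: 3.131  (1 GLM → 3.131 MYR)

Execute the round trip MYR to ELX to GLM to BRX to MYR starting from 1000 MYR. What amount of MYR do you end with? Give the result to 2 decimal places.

1059.83

1000 MYR × 1.353 = 1353 ELX
1353 ELX × 0.2391 = 323.5023 GLM
323.5023 GLM × 3.78 = 1222.838694 BRX
1222.838694 BRX × 0.8667 = 1059.8342960898 MYR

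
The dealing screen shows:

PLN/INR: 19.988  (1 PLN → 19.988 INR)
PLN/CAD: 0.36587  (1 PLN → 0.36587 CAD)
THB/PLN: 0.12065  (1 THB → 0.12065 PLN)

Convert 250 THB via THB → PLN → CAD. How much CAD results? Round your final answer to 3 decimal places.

250 THB × 0.12065 = 30.1625 PLN
30.1625 PLN × 0.36587 = 11.035553875 CAD

11.036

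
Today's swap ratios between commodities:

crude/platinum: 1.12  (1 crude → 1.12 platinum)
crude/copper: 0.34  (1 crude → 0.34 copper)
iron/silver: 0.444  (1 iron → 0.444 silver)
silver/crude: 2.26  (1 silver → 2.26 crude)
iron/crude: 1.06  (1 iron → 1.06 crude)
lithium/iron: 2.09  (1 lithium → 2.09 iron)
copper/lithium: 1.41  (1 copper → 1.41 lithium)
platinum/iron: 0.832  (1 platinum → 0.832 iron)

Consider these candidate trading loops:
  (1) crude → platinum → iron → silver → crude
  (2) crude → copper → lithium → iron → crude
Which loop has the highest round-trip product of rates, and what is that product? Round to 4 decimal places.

(1) 1.12 × 0.832 × 0.444 × 2.26 = 0.93505
(2) 0.34 × 1.41 × 2.09 × 1.06 = 1.06206
Highest is cycle (2) at 1.0621 (>1, arbitrage).

1.0621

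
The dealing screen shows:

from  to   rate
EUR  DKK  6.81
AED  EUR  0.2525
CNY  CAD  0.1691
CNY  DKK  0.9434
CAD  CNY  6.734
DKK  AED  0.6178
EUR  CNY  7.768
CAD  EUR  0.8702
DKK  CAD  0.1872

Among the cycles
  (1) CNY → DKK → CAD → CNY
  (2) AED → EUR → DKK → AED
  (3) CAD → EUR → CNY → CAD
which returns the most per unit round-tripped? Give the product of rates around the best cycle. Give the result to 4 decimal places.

1.1893

(1) 0.9434 × 0.1872 × 6.734 = 1.18925
(2) 0.2525 × 6.81 × 0.6178 = 1.06232
(3) 0.8702 × 7.768 × 0.1691 = 1.14307
Highest is cycle (1) at 1.1893 (>1, arbitrage).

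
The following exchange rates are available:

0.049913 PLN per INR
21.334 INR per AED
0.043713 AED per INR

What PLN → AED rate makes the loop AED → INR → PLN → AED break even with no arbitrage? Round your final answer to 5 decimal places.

0.93910

Known legs of the cycle: 21.334 × 0.049913 = 1.064843942
For no arbitrage the full-cycle product must be 1, so the missing rate is 1 / 1.064843942 ≈ 0.9391047.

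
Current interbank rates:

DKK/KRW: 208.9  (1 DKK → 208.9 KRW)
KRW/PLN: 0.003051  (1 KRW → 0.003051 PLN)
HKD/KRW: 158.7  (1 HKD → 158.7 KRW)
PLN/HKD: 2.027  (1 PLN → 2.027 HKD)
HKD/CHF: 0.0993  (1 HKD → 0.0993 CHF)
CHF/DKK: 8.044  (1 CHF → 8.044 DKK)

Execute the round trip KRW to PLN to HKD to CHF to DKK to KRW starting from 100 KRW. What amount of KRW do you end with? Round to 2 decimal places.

100 KRW × 0.003051 = 0.3051 PLN
0.3051 PLN × 2.027 = 0.6184377 HKD
0.6184377 HKD × 0.0993 = 0.06141086361 CHF
0.06141086361 CHF × 8.044 = 0.49398898687884 DKK
0.49398898687884 DKK × 208.9 = 103.194299358989676 KRW

103.19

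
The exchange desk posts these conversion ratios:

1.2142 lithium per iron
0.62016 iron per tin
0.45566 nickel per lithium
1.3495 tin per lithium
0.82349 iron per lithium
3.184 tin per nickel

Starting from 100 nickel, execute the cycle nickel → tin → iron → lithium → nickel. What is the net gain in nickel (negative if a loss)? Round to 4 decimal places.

100 nickel × 3.184 = 318.4 tin
318.4 tin × 0.62016 = 197.458944 iron
197.458944 iron × 1.2142 = 239.7546498048 lithium
239.7546498048 lithium × 0.45566 = 109.246603730055168 nickel
Net change: 109.246603730055168 − 100 = 9.246603730055168 nickel

9.2466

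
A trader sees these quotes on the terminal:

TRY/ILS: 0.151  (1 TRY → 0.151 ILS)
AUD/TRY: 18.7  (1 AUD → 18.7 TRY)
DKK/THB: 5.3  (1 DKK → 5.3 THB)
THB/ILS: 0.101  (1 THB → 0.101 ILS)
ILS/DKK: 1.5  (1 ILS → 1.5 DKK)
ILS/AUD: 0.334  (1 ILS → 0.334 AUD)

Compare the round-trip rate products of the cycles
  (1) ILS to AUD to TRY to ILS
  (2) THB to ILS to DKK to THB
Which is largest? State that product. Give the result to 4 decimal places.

0.9431

(1) 0.334 × 18.7 × 0.151 = 0.94312
(2) 0.101 × 1.5 × 5.3 = 0.80295
Highest is cycle (1) at 0.9431 (≤1, no arbitrage).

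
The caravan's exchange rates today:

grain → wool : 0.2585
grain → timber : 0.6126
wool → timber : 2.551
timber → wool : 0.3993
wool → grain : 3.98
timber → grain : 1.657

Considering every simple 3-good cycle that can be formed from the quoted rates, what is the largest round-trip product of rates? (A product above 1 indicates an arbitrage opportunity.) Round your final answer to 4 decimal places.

wool→timber→grain→wool: 2.551 × 1.657 × 0.2585 = 1.09268
wool→grain→timber→wool: 3.98 × 0.6126 × 0.3993 = 0.97355
Maximum is wool→timber→grain→wool at 1.0927; arbitrage exists.

1.0927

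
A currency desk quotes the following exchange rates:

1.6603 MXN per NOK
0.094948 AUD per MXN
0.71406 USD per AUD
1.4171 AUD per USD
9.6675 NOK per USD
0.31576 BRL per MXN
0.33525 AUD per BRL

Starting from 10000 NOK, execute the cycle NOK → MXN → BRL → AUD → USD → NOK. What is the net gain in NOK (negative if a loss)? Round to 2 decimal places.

2132.81

10000 NOK × 1.6603 = 16603 MXN
16603 MXN × 0.31576 = 5242.56328 BRL
5242.56328 BRL × 0.33525 = 1757.56933962 AUD
1757.56933962 AUD × 0.71406 = 1255.0099626490572 USD
1255.0099626490572 USD × 9.6675 = 12132.808813909760481 NOK
Net change: 12132.808813909760481 − 10000 = 2132.808813909760481 NOK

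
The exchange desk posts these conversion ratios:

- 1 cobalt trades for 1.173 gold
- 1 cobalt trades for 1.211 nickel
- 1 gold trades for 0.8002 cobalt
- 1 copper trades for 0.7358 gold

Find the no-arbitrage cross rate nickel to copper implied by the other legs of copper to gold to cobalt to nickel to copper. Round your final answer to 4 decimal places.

1.4025

Known legs of the cycle: 0.7358 × 0.8002 × 1.211 = 0.71302125076
For no arbitrage the full-cycle product must be 1, so the missing rate is 1 / 0.71302125076 ≈ 1.402483.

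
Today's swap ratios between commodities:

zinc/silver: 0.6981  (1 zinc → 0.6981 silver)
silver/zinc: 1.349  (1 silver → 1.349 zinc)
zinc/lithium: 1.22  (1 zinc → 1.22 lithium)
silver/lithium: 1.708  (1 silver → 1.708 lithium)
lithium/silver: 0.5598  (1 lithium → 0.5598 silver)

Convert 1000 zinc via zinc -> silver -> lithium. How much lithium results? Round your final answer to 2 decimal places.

1192.35

1000 zinc × 0.6981 = 698.1 silver
698.1 silver × 1.708 = 1192.3548 lithium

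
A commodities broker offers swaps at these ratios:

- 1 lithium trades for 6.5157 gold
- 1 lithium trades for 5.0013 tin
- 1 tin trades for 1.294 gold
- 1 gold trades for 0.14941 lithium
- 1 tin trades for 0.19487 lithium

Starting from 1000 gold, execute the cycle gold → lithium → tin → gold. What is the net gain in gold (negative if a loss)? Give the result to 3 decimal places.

-33.066

1000 gold × 0.14941 = 149.41 lithium
149.41 lithium × 5.0013 = 747.244233 tin
747.244233 tin × 1.294 = 966.934037502 gold
Net change: 966.934037502 − 1000 = -33.065962498 gold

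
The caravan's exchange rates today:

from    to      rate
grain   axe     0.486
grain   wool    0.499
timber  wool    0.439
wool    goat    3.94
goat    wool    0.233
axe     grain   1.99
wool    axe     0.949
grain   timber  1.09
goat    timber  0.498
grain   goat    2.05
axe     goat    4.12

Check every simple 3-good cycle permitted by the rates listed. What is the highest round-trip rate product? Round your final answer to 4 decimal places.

0.9424

axe→grain→wool→axe: 1.99 × 0.499 × 0.949 = 0.94237
axe→goat→wool→axe: 4.12 × 0.233 × 0.949 = 0.91100
wool→goat→timber→wool: 3.94 × 0.498 × 0.439 = 0.86137
Maximum is axe→grain→wool→axe at 0.9424; no arbitrage — every cycle loses value.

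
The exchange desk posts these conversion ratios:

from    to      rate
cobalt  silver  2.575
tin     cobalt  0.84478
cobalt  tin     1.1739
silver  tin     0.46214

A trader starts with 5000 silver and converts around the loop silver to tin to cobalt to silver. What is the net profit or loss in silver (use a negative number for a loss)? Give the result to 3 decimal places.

5000 silver × 0.46214 = 2310.7 tin
2310.7 tin × 0.84478 = 1952.033146 cobalt
1952.033146 cobalt × 2.575 = 5026.48535095 silver
Net change: 5026.48535095 − 5000 = 26.48535095 silver

26.485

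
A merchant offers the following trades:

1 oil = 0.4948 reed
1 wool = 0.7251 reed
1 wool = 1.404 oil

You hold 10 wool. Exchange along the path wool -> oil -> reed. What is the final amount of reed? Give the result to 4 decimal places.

10 wool × 1.404 = 14.04 oil
14.04 oil × 0.4948 = 6.946992 reed

6.9470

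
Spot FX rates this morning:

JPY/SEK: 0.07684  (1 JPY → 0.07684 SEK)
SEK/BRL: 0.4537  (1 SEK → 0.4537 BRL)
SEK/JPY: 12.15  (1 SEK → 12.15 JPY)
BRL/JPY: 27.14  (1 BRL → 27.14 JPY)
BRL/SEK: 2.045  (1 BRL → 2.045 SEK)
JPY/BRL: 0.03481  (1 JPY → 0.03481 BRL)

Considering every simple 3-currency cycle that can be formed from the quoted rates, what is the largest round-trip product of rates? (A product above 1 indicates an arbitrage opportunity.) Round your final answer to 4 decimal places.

BRL→JPY→SEK→BRL: 27.14 × 0.07684 × 0.4537 = 0.94616
BRL→SEK→JPY→BRL: 2.045 × 12.15 × 0.03481 = 0.86492
Maximum is BRL→JPY→SEK→BRL at 0.9462; no arbitrage — every cycle loses value.

0.9462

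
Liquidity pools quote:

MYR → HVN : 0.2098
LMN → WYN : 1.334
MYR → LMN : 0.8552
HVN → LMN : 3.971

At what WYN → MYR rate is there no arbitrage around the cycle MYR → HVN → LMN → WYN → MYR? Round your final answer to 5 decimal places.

0.89979

Known legs of the cycle: 0.2098 × 3.971 × 1.334 = 1.1113764772
For no arbitrage the full-cycle product must be 1, so the missing rate is 1 / 1.1113764772 ≈ 0.8997851.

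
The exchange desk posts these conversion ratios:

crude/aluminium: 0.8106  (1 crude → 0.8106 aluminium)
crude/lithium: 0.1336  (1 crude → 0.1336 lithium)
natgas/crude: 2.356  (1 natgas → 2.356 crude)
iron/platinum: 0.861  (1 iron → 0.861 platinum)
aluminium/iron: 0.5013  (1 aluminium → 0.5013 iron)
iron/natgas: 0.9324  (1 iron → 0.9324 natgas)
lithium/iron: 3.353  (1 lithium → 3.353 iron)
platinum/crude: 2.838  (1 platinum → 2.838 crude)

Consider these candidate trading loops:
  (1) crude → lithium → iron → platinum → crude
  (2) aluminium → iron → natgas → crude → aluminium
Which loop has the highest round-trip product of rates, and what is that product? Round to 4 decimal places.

(1) 0.1336 × 3.353 × 0.861 × 2.838 = 1.09460
(2) 0.5013 × 0.9324 × 2.356 × 0.8106 = 0.89265
Highest is cycle (1) at 1.0946 (>1, arbitrage).

1.0946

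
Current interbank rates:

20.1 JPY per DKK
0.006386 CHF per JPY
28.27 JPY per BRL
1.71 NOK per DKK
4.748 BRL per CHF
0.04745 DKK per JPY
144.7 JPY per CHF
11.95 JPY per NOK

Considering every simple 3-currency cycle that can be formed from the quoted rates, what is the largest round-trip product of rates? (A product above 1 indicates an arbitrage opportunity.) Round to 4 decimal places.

JPY→DKK→NOK→JPY: 0.04745 × 1.71 × 11.95 = 0.96962
JPY→CHF→BRL→JPY: 0.006386 × 4.748 × 28.27 = 0.85717
Maximum is JPY→DKK→NOK→JPY at 0.9696; no arbitrage — every cycle loses value.

0.9696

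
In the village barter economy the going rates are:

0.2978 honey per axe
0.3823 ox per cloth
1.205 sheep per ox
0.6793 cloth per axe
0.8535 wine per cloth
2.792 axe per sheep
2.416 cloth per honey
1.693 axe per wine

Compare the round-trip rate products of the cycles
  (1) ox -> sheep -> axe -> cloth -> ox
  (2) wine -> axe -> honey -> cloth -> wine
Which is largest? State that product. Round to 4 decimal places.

1.0396

(1) 1.205 × 2.792 × 0.6793 × 0.3823 = 0.87371
(2) 1.693 × 0.2978 × 2.416 × 0.8535 = 1.03964
Highest is cycle (2) at 1.0396 (>1, arbitrage).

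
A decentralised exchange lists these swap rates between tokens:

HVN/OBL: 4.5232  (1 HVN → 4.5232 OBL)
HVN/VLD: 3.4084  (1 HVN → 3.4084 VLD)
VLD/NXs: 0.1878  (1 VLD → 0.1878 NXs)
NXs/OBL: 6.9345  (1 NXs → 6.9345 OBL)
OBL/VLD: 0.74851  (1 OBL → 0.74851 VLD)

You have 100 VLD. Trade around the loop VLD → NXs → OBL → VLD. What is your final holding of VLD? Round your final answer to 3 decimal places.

100 VLD × 0.1878 = 18.78 NXs
18.78 NXs × 6.9345 = 130.22991 OBL
130.22991 OBL × 0.74851 = 97.4783899341 VLD

97.478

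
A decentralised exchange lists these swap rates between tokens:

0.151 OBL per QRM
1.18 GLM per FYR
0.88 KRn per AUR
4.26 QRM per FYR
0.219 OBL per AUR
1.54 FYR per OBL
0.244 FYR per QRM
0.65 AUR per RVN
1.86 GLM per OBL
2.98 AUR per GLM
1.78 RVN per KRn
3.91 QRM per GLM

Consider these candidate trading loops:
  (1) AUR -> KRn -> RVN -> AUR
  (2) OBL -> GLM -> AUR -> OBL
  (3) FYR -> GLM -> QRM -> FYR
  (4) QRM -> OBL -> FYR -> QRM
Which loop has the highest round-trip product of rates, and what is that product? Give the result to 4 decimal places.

(1) 0.88 × 1.78 × 0.65 = 1.01816
(2) 1.86 × 2.98 × 0.219 = 1.21387
(3) 1.18 × 3.91 × 0.244 = 1.12577
(4) 0.151 × 1.54 × 4.26 = 0.99062
Highest is cycle (2) at 1.2139 (>1, arbitrage).

1.2139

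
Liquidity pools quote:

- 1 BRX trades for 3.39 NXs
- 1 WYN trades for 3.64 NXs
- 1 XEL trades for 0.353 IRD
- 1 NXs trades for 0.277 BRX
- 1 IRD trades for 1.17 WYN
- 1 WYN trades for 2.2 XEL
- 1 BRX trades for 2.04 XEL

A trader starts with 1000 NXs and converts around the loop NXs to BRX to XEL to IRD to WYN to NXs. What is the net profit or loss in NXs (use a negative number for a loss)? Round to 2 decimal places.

-150.48

1000 NXs × 0.277 = 277 BRX
277 BRX × 2.04 = 565.08 XEL
565.08 XEL × 0.353 = 199.47324 IRD
199.47324 IRD × 1.17 = 233.3836908 WYN
233.3836908 WYN × 3.64 = 849.516634512 NXs
Net change: 849.516634512 − 1000 = -150.483365488 NXs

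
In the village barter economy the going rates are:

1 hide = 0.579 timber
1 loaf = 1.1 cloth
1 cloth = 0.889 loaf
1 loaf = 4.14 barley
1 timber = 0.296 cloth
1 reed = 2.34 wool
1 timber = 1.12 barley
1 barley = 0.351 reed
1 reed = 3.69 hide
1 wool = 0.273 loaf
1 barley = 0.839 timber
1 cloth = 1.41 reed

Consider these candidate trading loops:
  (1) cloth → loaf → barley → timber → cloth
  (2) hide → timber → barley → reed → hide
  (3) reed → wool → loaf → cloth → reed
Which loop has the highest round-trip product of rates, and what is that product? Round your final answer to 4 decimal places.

0.9908

(1) 0.889 × 4.14 × 0.839 × 0.296 = 0.91402
(2) 0.579 × 1.12 × 0.351 × 3.69 = 0.83990
(3) 2.34 × 0.273 × 1.1 × 1.41 = 0.99081
Highest is cycle (3) at 0.9908 (≤1, no arbitrage).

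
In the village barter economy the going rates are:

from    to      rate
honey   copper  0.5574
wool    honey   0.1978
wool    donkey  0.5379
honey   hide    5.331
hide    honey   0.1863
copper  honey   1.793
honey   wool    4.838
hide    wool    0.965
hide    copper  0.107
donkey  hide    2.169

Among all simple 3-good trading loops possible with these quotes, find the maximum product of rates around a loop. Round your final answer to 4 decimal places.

1.1259

donkey→hide→wool→donkey: 2.169 × 0.965 × 0.5379 = 1.12587
hide→copper→honey→hide: 0.107 × 1.793 × 5.331 = 1.02276
hide→wool→honey→hide: 0.965 × 0.1978 × 5.331 = 1.01757
Maximum is donkey→hide→wool→donkey at 1.1259; arbitrage exists.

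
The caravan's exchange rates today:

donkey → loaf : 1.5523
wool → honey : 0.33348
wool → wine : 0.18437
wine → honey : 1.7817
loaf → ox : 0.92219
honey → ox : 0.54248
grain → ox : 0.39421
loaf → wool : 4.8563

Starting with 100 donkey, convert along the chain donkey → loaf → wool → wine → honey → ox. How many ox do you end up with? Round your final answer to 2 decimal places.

134.34

100 donkey × 1.5523 = 155.23 loaf
155.23 loaf × 4.8563 = 753.843449 wool
753.843449 wool × 0.18437 = 138.98611669213 wine
138.98611669213 wine × 1.7817 = 247.631564110368021 honey
247.631564110368021 honey × 0.54248 = 134.33517089859244403208 ox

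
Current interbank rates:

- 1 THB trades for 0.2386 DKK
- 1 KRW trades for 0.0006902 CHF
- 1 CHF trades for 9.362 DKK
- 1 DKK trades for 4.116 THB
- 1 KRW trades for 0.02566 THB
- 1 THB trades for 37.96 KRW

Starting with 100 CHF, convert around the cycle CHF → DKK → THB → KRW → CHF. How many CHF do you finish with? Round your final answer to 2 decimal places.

100.96

100 CHF × 9.362 = 936.2 DKK
936.2 DKK × 4.116 = 3853.3992 THB
3853.3992 THB × 37.96 = 146275.033632 KRW
146275.033632 KRW × 0.0006902 = 100.9590282128064 CHF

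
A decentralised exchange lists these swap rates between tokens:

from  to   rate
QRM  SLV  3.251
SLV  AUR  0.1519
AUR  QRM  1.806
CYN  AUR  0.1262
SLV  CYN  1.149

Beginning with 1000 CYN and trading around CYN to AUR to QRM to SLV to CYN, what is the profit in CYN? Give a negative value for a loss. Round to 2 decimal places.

1000 CYN × 0.1262 = 126.2 AUR
126.2 AUR × 1.806 = 227.9172 QRM
227.9172 QRM × 3.251 = 740.9588172 SLV
740.9588172 SLV × 1.149 = 851.3616809628 CYN
Net change: 851.3616809628 − 1000 = -148.6383190372 CYN

-148.64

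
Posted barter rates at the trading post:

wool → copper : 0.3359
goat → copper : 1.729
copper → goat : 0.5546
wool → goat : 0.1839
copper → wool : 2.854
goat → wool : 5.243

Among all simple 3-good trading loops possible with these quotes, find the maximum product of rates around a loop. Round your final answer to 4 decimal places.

wool→copper→goat→wool: 0.3359 × 0.5546 × 5.243 = 0.97672
wool→goat→copper→wool: 0.1839 × 1.729 × 2.854 = 0.90747
Maximum is wool→copper→goat→wool at 0.9767; no arbitrage — every cycle loses value.

0.9767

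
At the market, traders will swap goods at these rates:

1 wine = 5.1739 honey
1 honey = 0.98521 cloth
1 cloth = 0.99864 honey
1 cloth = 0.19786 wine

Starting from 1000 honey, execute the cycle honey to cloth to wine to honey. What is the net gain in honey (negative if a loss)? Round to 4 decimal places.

8.5672

1000 honey × 0.98521 = 985.21 cloth
985.21 cloth × 0.19786 = 194.9336506 wine
194.9336506 wine × 5.1739 = 1008.56721483934 honey
Net change: 1008.56721483934 − 1000 = 8.56721483934 honey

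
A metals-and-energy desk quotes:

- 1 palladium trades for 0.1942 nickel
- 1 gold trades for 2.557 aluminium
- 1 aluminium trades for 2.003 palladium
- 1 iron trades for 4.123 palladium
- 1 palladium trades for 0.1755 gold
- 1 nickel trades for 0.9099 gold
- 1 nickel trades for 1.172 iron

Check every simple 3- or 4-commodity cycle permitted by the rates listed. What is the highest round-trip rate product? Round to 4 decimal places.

0.9384

iron→palladium→nickel→iron: 4.123 × 0.1942 × 1.172 = 0.93840
nickel→gold→aluminium→palladium→nickel: 0.9099 × 2.557 × 2.003 × 0.1942 = 0.90501
gold→aluminium→palladium→gold: 2.557 × 2.003 × 0.1755 = 0.89885
Maximum is iron→palladium→nickel→iron at 0.9384; no arbitrage — every cycle loses value.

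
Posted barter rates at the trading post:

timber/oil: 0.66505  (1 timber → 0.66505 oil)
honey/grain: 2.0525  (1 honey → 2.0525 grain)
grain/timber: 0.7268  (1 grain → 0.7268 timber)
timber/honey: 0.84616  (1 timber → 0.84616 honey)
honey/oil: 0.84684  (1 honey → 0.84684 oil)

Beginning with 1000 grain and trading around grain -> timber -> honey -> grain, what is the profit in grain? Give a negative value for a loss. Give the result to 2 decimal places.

1000 grain × 0.7268 = 726.8 timber
726.8 timber × 0.84616 = 614.989088 honey
614.989088 honey × 2.0525 = 1262.26510312 grain
Net change: 1262.26510312 − 1000 = 262.26510312 grain

262.27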